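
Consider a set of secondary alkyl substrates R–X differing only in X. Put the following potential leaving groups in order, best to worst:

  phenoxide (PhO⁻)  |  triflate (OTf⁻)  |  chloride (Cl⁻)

triflate (OTf⁻) > chloride (Cl⁻) > phenoxide (PhO⁻)

Rank by basicity of the departing species: weakest base leaves most easily.
triflate (OTf⁻): pKₐ(CF₃SO₃H (triflic acid)) ≈ -14 — charge spread over three oxygens and a CF₃ group; the premier leaving group in synthesis
chloride (Cl⁻): pKₐ(HCl) ≈ -7 — moderately weak base
phenoxide (PhO⁻): pKₐ(C₆H₅OH (phenol)) ≈ 10 — resonance into the ring helps, but still a poor LG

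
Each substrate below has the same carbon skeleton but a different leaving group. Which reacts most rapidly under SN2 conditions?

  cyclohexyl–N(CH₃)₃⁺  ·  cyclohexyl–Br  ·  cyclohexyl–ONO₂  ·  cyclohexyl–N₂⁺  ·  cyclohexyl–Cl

Identical carbon frameworks mean the comparison reduces to leaving-group quality.
Rank by basicity of the departing species: weakest base leaves most easily.
cyclohexyl–N₂⁺ loses N₂: no meaningful conjugate acid; N₂ departs as an exceptionally stable neutral molecule
cyclohexyl–Br loses Br⁻: pKₐ(HBr) ≈ -9
cyclohexyl–Cl loses Cl⁻: pKₐ(HCl) ≈ -7
cyclohexyl–ONO₂ loses NO₃⁻: pKₐ(HNO₃) ≈ -1.3
cyclohexyl–N(CH₃)₃⁺ loses NR'₃: pKₐ(R'₃NH⁺) ≈ 10.7

cyclohexyl–N₂⁺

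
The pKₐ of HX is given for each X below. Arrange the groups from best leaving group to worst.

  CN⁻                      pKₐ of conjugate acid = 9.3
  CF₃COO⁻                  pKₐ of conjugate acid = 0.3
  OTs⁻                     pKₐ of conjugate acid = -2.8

OTs⁻ > CF₃COO⁻ > CN⁻

Lower conjugate-acid pKₐ ⇒ weaker base ⇒ better leaving group.
Sorting by the given values: OTs⁻ (-2.8), CF₃COO⁻ (0.3), CN⁻ (9.3).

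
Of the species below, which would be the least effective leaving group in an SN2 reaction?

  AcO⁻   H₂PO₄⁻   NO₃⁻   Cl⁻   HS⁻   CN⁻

CN⁻

Rank by basicity of the departing species: weakest base leaves most easily.
Cl⁻: pKₐ(HCl) ≈ -7
NO₃⁻: pKₐ(HNO₃) ≈ -1.3
H₂PO₄⁻: pKₐ(H₃PO₄) ≈ 2.1
AcO⁻: pKₐ(CH₃COOH) ≈ 4.8
HS⁻: pKₐ(H₂S) ≈ 7
CN⁻: pKₐ(HCN) ≈ 9.2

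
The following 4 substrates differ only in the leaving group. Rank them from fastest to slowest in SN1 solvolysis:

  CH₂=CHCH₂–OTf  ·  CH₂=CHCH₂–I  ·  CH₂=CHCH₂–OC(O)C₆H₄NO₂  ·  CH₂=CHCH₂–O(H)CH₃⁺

CH₂=CHCH₂–OTf > CH₂=CHCH₂–I > CH₂=CHCH₂–O(H)CH₃⁺ > CH₂=CHCH₂–OC(O)C₆H₄NO₂

Same R in every case — rank the leaving groups.
The more stable X⁻ (or X) is on its own — i.e. the weaker a base it is — the better a leaving group it makes.
CH₂=CHCH₂–OTf loses OTf⁻: pKₐ(CF₃SO₃H (triflic acid)) ≈ -14
CH₂=CHCH₂–I loses I⁻: pKₐ(HI) ≈ -10
CH₂=CHCH₂–O(H)CH₃⁺ loses R'OH: pKₐ(R'OH₂⁺) ≈ -2.4
CH₂=CHCH₂–OC(O)C₆H₄NO₂ loses p-O₂N–C₆H₄–COO⁻: pKₐ(p-nitrobenzoic acid) ≈ 3.4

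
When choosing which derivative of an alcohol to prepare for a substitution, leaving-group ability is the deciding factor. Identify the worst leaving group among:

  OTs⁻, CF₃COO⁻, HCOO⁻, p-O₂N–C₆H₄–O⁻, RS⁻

RS⁻

Leaving-group ability tracks the stability of the departed species; conjugate-acid pKₐ is the usual yardstick (lower pKₐ → better LG).
OTs⁻: pKₐ(p-CH₃C₆H₄SO₃H (TsOH)) ≈ -2.8
CF₃COO⁻: pKₐ(CF₃COOH) ≈ 0.2
HCOO⁻: pKₐ(HCOOH) ≈ 3.8
p-O₂N–C₆H₄–O⁻: pKₐ(p-nitrophenol) ≈ 7.2
RS⁻: pKₐ(RSH (a thiol)) ≈ 10.5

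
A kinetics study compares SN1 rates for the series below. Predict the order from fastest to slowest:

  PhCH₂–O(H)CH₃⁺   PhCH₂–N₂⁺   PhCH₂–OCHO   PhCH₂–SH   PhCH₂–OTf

Identical carbon frameworks mean the comparison reduces to leaving-group quality.
A good leaving group is a weak base: the lower the pKₐ of its conjugate acid, the more readily it departs.
PhCH₂–N₂⁺ loses N₂: no meaningful conjugate acid; N₂ departs as an exceptionally stable neutral molecule
PhCH₂–OTf loses OTf⁻: pKₐ(CF₃SO₃H (triflic acid)) ≈ -14
PhCH₂–O(H)CH₃⁺ loses R'OH: pKₐ(R'OH₂⁺) ≈ -2.4
PhCH₂–OCHO loses HCOO⁻: pKₐ(HCOOH) ≈ 3.8
PhCH₂–SH loses HS⁻: pKₐ(H₂S) ≈ 7

PhCH₂–N₂⁺ > PhCH₂–OTf > PhCH₂–O(H)CH₃⁺ > PhCH₂–OCHO > PhCH₂–SH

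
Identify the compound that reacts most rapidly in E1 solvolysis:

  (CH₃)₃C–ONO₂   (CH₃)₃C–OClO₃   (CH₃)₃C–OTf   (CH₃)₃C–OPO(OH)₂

The skeletons are identical, so relative rate is governed entirely by leaving-group ability.
The more stable X⁻ (or X) is on its own — i.e. the weaker a base it is — the better a leaving group it makes.
(CH₃)₃C–OTf loses OTf⁻: pKₐ(CF₃SO₃H (triflic acid)) ≈ -14
(CH₃)₃C–OClO₃ loses ClO₄⁻: pKₐ(HClO₄) ≈ -10
(CH₃)₃C–ONO₂ loses NO₃⁻: pKₐ(HNO₃) ≈ -1.3
(CH₃)₃C–OPO(OH)₂ loses H₂PO₄⁻: pKₐ(H₃PO₄) ≈ 2.1

(CH₃)₃C–OTf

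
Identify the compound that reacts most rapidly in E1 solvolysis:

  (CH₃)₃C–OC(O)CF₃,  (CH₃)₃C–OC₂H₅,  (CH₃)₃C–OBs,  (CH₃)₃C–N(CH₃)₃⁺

(CH₃)₃C–OBs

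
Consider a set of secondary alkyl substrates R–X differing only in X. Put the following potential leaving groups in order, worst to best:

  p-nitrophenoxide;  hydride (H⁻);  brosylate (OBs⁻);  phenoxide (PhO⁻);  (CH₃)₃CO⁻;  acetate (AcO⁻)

hydride (H⁻) < (CH₃)₃CO⁻ < phenoxide (PhO⁻) < p-nitrophenoxide < acetate (AcO⁻) < brosylate (OBs⁻)

The more stable X⁻ (or X) is on its own — i.e. the weaker a base it is — the better a leaving group it makes.
brosylate (OBs⁻): pKₐ(p-BrC₆H₄SO₃H) ≈ -2.8 — arenesulfonate with a p-bromo substituent
acetate (AcO⁻): pKₐ(CH₃COOH) ≈ 4.8
p-nitrophenoxide: pKₐ(p-nitrophenol) ≈ 7.2 — nitro group delocalises the charge; the classic chromogenic LG
phenoxide (PhO⁻): pKₐ(C₆H₅OH (phenol)) ≈ 10
(CH₃)₃CO⁻: pKₐ(t-BuOH) ≈ 18 — bulky, strongly basic alkoxide
hydride (H⁻): pKₐ(H₂) ≈ 36 — extremely strong base; leaves only in special hydride-transfer contexts
Listed from poorest to best leaving group as asked.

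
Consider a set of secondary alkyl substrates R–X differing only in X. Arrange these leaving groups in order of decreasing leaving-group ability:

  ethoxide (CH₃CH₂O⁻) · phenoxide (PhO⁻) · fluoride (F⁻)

Leaving-group ability tracks the stability of the departed species; conjugate-acid pKₐ is the usual yardstick (lower pKₐ → better LG).
fluoride (F⁻): pKₐ(HF) ≈ 3.2
phenoxide (PhO⁻): pKₐ(C₆H₅OH (phenol)) ≈ 10
ethoxide (CH₃CH₂O⁻): pKₐ(CH₃CH₂OH) ≈ 16 — strong base; alkoxides do not leave unassisted

fluoride (F⁻) > phenoxide (PhO⁻) > ethoxide (CH₃CH₂O⁻)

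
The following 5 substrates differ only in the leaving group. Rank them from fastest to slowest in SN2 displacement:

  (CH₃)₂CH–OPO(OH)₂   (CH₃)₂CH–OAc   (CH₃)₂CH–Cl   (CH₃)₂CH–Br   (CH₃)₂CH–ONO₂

(CH₃)₂CH–Br > (CH₃)₂CH–Cl > (CH₃)₂CH–ONO₂ > (CH₃)₂CH–OPO(OH)₂ > (CH₃)₂CH–OAc

The skeletons are identical, so relative rate is governed entirely by leaving-group ability.
A good leaving group is a weak base: the lower the pKₐ of its conjugate acid, the more readily it departs.
(CH₃)₂CH–Br loses Br⁻: pKₐ(HBr) ≈ -9
(CH₃)₂CH–Cl loses Cl⁻: pKₐ(HCl) ≈ -7
(CH₃)₂CH–ONO₂ loses NO₃⁻: pKₐ(HNO₃) ≈ -1.3
(CH₃)₂CH–OPO(OH)₂ loses H₂PO₄⁻: pKₐ(H₃PO₄) ≈ 2.1
(CH₃)₂CH–OAc loses AcO⁻: pKₐ(CH₃COOH) ≈ 4.8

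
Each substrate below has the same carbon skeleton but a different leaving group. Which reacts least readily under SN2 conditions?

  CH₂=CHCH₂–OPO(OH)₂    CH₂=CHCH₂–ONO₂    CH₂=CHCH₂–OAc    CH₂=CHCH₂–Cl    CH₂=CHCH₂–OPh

Same R in every case — rank the leaving groups.
Rank by basicity of the departing species: weakest base leaves most easily.
CH₂=CHCH₂–Cl loses Cl⁻: pKₐ(HCl) ≈ -7
CH₂=CHCH₂–ONO₂ loses NO₃⁻: pKₐ(HNO₃) ≈ -1.3
CH₂=CHCH₂–OPO(OH)₂ loses H₂PO₄⁻: pKₐ(H₃PO₄) ≈ 2.1
CH₂=CHCH₂–OAc loses AcO⁻: pKₐ(CH₃COOH) ≈ 4.8
CH₂=CHCH₂–OPh loses PhO⁻: pKₐ(C₆H₅OH (phenol)) ≈ 10

CH₂=CHCH₂–OPh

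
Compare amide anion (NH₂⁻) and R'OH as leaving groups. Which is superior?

R'OH

R'OH is the better leaving group.
pKₐ(R'OH₂⁺) ≈ -2.4 versus pKₐ(NH₃) ≈ 38: R'OH is the much weaker base.
Neutral; leaves from a protonated ether (an oxonium ion, R–O(H)R'⁺).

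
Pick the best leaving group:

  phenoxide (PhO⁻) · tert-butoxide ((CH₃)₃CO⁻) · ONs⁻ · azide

ONs⁻

A good leaving group is a weak base: the lower the pKₐ of its conjugate acid, the more readily it departs.
ONs⁻: pKₐ(p-O₂NC₆H₄SO₃H) ≈ -3.5
azide: pKₐ(HN₃) ≈ 4.7
phenoxide (PhO⁻): pKₐ(C₆H₅OH (phenol)) ≈ 10
tert-butoxide ((CH₃)₃CO⁻): pKₐ(t-BuOH) ≈ 18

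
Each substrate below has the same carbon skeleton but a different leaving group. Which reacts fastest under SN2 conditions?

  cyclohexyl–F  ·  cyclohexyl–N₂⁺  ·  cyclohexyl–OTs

cyclohexyl–N₂⁺

With the same alkyl group throughout, only the leaving group differentiates the rates.
Rank by basicity of the departing species: weakest base leaves most easily.
cyclohexyl–N₂⁺ loses N₂: no meaningful conjugate acid; N₂ departs as an exceptionally stable neutral molecule
cyclohexyl–OTs loses OTs⁻: pKₐ(p-CH₃C₆H₄SO₃H (TsOH)) ≈ -2.8
cyclohexyl–F loses F⁻: pKₐ(HF) ≈ 3.2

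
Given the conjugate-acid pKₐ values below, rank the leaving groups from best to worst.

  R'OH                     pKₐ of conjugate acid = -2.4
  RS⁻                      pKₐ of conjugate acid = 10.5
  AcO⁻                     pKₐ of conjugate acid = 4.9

R'OH > AcO⁻ > RS⁻

Lower conjugate-acid pKₐ ⇒ weaker base ⇒ better leaving group.
Sorting by the given values: R'OH (-2.4), AcO⁻ (4.9), RS⁻ (10.5).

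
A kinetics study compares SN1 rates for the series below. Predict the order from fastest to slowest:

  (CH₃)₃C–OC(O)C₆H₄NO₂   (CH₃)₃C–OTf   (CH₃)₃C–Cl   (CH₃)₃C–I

The skeletons are identical, so relative rate is governed entirely by leaving-group ability.
A good leaving group is a weak base: the lower the pKₐ of its conjugate acid, the more readily it departs.
(CH₃)₃C–OTf loses OTf⁻: pKₐ(CF₃SO₃H (triflic acid)) ≈ -14
(CH₃)₃C–I loses I⁻: pKₐ(HI) ≈ -10
(CH₃)₃C–Cl loses Cl⁻: pKₐ(HCl) ≈ -7
(CH₃)₃C–OC(O)C₆H₄NO₂ loses p-O₂N–C₆H₄–COO⁻: pKₐ(p-nitrobenzoic acid) ≈ 3.4

(CH₃)₃C–OTf > (CH₃)₃C–I > (CH₃)₃C–Cl > (CH₃)₃C–OC(O)C₆H₄NO₂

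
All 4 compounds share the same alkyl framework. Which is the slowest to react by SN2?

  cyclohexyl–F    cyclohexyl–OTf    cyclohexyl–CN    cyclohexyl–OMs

cyclohexyl–CN

The skeletons are identical, so relative rate is governed entirely by leaving-group ability.
The more stable X⁻ (or X) is on its own — i.e. the weaker a base it is — the better a leaving group it makes.
cyclohexyl–OTf loses OTf⁻: pKₐ(CF₃SO₃H (triflic acid)) ≈ -14
cyclohexyl–OMs loses OMs⁻: pKₐ(CH₃SO₃H (MsOH)) ≈ -1.9
cyclohexyl–F loses F⁻: pKₐ(HF) ≈ 3.2
cyclohexyl–CN loses CN⁻: pKₐ(HCN) ≈ 9.2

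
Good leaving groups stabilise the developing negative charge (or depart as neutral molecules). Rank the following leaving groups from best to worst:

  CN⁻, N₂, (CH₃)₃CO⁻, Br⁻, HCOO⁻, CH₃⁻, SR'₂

N₂ > Br⁻ > SR'₂ > HCOO⁻ > CN⁻ > (CH₃)₃CO⁻ > CH₃⁻

Leaving-group ability tracks the stability of the departed species; conjugate-acid pKₐ is the usual yardstick (lower pKₐ → better LG).
N₂: no meaningful conjugate acid; N₂ departs as an exceptionally stable neutral molecule
Br⁻: pKₐ(HBr) ≈ -9
SR'₂: pKₐ(R'₂SH⁺) ≈ -7
HCOO⁻: pKₐ(HCOOH) ≈ 3.8
CN⁻: pKₐ(HCN) ≈ 9.2
(CH₃)₃CO⁻: pKₐ(t-BuOH) ≈ 18
CH₃⁻: pKₐ(CH₄) ≈ 48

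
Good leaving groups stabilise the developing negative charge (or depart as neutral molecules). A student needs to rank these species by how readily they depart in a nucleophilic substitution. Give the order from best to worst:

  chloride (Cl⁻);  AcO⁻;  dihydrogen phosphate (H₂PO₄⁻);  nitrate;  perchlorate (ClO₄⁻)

Leaving-group ability tracks the stability of the departed species; conjugate-acid pKₐ is the usual yardstick (lower pKₐ → better LG).
perchlorate (ClO₄⁻): pKₐ(HClO₄) ≈ -10 — extremely weak base; rarely used for safety reasons
chloride (Cl⁻): pKₐ(HCl) ≈ -7 — moderately weak base
nitrate: pKₐ(HNO₃) ≈ -1.3 — resonance-delocalised over three oxygens
dihydrogen phosphate (H₂PO₄⁻): pKₐ(H₃PO₄) ≈ 2.1
AcO⁻: pKₐ(CH₃COOH) ≈ 4.8

perchlorate (ClO₄⁻) > chloride (Cl⁻) > nitrate > dihydrogen phosphate (H₂PO₄⁻) > AcO⁻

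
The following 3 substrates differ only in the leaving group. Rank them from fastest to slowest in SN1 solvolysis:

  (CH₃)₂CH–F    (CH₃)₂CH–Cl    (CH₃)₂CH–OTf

(CH₃)₂CH–OTf > (CH₃)₂CH–Cl > (CH₃)₂CH–F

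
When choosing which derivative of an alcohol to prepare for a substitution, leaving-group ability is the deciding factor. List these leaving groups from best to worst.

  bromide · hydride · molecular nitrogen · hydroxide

molecular nitrogen > bromide > hydroxide > hydride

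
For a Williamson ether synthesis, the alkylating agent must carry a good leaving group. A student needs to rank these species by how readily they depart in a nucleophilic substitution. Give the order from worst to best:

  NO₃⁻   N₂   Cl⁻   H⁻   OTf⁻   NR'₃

Leaving-group ability tracks the stability of the departed species; conjugate-acid pKₐ is the usual yardstick (lower pKₐ → better LG).
N₂: no meaningful conjugate acid; N₂ departs as an exceptionally stable neutral molecule
OTf⁻: pKₐ(CF₃SO₃H (triflic acid)) ≈ -14
Cl⁻: pKₐ(HCl) ≈ -7
NO₃⁻: pKₐ(HNO₃) ≈ -1.3
NR'₃: pKₐ(R'₃NH⁺) ≈ 10.7
H⁻: pKₐ(H₂) ≈ 36
The question asks for worst first, so the sequence is read in increasing leaving-group ability.

H⁻ < NR'₃ < NO₃⁻ < Cl⁻ < OTf⁻ < N₂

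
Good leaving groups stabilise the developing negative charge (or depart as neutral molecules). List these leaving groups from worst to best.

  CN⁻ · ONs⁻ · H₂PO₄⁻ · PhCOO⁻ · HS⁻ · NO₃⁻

CN⁻ < HS⁻ < PhCOO⁻ < H₂PO₄⁻ < NO₃⁻ < ONs⁻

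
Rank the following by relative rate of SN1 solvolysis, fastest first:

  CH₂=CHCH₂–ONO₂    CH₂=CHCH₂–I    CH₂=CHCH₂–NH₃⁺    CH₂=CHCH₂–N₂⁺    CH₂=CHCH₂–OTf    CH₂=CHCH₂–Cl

CH₂=CHCH₂–N₂⁺ > CH₂=CHCH₂–OTf > CH₂=CHCH₂–I > CH₂=CHCH₂–Cl > CH₂=CHCH₂–ONO₂ > CH₂=CHCH₂–NH₃⁺

Same R in every case — rank the leaving groups.
A good leaving group is a weak base: the lower the pKₐ of its conjugate acid, the more readily it departs.
CH₂=CHCH₂–N₂⁺ loses N₂: no meaningful conjugate acid; N₂ departs as an exceptionally stable neutral molecule
CH₂=CHCH₂–OTf loses OTf⁻: pKₐ(CF₃SO₃H (triflic acid)) ≈ -14
CH₂=CHCH₂–I loses I⁻: pKₐ(HI) ≈ -10
CH₂=CHCH₂–Cl loses Cl⁻: pKₐ(HCl) ≈ -7
CH₂=CHCH₂–ONO₂ loses NO₃⁻: pKₐ(HNO₃) ≈ -1.3
CH₂=CHCH₂–NH₃⁺ loses NH₃: pKₐ(NH₄⁺) ≈ 9.2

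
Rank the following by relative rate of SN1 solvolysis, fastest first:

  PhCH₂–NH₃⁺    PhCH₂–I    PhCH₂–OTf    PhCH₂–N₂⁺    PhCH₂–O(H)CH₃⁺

PhCH₂–N₂⁺ > PhCH₂–OTf > PhCH₂–I > PhCH₂–O(H)CH₃⁺ > PhCH₂–NH₃⁺

The skeletons are identical, so relative rate is governed entirely by leaving-group ability.
A good leaving group is a weak base: the lower the pKₐ of its conjugate acid, the more readily it departs.
PhCH₂–N₂⁺ loses N₂: no meaningful conjugate acid; N₂ departs as an exceptionally stable neutral molecule
PhCH₂–OTf loses OTf⁻: pKₐ(CF₃SO₃H (triflic acid)) ≈ -14
PhCH₂–I loses I⁻: pKₐ(HI) ≈ -10
PhCH₂–O(H)CH₃⁺ loses R'OH: pKₐ(R'OH₂⁺) ≈ -2.4
PhCH₂–NH₃⁺ loses NH₃: pKₐ(NH₄⁺) ≈ 9.2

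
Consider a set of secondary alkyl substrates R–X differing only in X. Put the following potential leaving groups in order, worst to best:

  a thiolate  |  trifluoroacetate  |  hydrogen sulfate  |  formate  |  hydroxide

hydroxide < a thiolate < formate < trifluoroacetate < hydrogen sulfate

hydrogen sulfate: pKₐ(H₂SO₄) ≈ -3
trifluoroacetate: pKₐ(CF₃COOH) ≈ 0.2 — strongly electron-withdrawing CF₃ stabilises the carboxylate
formate: pKₐ(HCOOH) ≈ 3.8
a thiolate: pKₐ(RSH (a thiol)) ≈ 10.5 — moderately basic; rarely leaves without activation
hydroxide: pKₐ(H₂O) ≈ 15.7 — strong base; essentially never leaves without prior activation
Listed from poorest to best leaving group as asked.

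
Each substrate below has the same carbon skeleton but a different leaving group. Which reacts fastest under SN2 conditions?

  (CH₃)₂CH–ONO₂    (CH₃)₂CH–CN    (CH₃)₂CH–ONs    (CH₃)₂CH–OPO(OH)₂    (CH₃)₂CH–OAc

Same R in every case — rank the leaving groups.
Rank by basicity of the departing species: weakest base leaves most easily.
(CH₃)₂CH–ONs loses ONs⁻: pKₐ(p-O₂NC₆H₄SO₃H) ≈ -3.5
(CH₃)₂CH–ONO₂ loses NO₃⁻: pKₐ(HNO₃) ≈ -1.3
(CH₃)₂CH–OPO(OH)₂ loses H₂PO₄⁻: pKₐ(H₃PO₄) ≈ 2.1
(CH₃)₂CH–OAc loses AcO⁻: pKₐ(CH₃COOH) ≈ 4.8
(CH₃)₂CH–CN loses CN⁻: pKₐ(HCN) ≈ 9.2

(CH₃)₂CH–ONs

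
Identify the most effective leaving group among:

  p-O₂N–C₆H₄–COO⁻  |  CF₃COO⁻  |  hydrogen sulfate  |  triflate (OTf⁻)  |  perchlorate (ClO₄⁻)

The more stable X⁻ (or X) is on its own — i.e. the weaker a base it is — the better a leaving group it makes.
triflate (OTf⁻): pKₐ(CF₃SO₃H (triflic acid)) ≈ -14
perchlorate (ClO₄⁻): pKₐ(HClO₄) ≈ -10
hydrogen sulfate: pKₐ(H₂SO₄) ≈ -3
CF₃COO⁻: pKₐ(CF₃COOH) ≈ 0.2
p-O₂N–C₆H₄–COO⁻: pKₐ(p-nitrobenzoic acid) ≈ 3.4

triflate (OTf⁻)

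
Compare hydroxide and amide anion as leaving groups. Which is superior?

hydroxide

hydroxide is the better leaving group.
pKₐ(H₂O) ≈ 15.7 versus pKₐ(NH₃) ≈ 38: hydroxide is the much weaker base.
Strong base; essentially never leaves without prior activation.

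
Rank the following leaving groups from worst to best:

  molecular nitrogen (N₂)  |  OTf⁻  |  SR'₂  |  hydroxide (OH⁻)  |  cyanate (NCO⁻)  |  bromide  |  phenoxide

hydroxide (OH⁻) < phenoxide < cyanate (NCO⁻) < SR'₂ < bromide < OTf⁻ < molecular nitrogen (N₂)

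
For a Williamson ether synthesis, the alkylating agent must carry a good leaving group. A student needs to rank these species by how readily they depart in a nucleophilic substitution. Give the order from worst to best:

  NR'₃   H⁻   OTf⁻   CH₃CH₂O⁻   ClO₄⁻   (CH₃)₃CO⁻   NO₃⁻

H⁻ < (CH₃)₃CO⁻ < CH₃CH₂O⁻ < NR'₃ < NO₃⁻ < ClO₄⁻ < OTf⁻

Leaving-group ability tracks the stability of the departed species; conjugate-acid pKₐ is the usual yardstick (lower pKₐ → better LG).
OTf⁻: pKₐ(CF₃SO₃H (triflic acid)) ≈ -14 — charge spread over three oxygens and a CF₃ group; the premier leaving group in synthesis
ClO₄⁻: pKₐ(HClO₄) ≈ -10 — extremely weak base; rarely used for safety reasons
NO₃⁻: pKₐ(HNO₃) ≈ -1.3 — resonance-delocalised over three oxygens
NR'₃: pKₐ(R'₃NH⁺) ≈ 10.7
CH₃CH₂O⁻: pKₐ(CH₃CH₂OH) ≈ 16
(CH₃)₃CO⁻: pKₐ(t-BuOH) ≈ 18
H⁻: pKₐ(H₂) ≈ 36
Reversing gives the worst-to-best order requested.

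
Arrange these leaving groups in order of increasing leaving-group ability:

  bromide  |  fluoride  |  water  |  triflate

fluoride < water < bromide < triflate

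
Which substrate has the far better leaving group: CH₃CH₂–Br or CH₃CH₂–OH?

From CH₃CH₂–OH the departing group would be OH⁻ (pKₐ(H₂O) ≈ 15.7). Strong base; essentially never leaves without prior activation.
From CH₃CH₂–Br the leaving group is Br⁻ (pKₐ(HBr) ≈ -9). Weak base; good leaving group.
(In practice CH₃CH₂–Br is made from CH₃CH₂–OH by treatment with PBr₃, replacing the hydroxyl with bromide.)

CH₃CH₂–Br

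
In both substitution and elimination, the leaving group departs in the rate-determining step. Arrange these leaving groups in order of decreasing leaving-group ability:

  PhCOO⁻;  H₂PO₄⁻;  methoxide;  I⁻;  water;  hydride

I⁻ > water > H₂PO₄⁻ > PhCOO⁻ > methoxide > hydride

I⁻: pKₐ(HI) ≈ -10
water: pKₐ(H₃O⁺) ≈ -1.7
H₂PO₄⁻: pKₐ(H₃PO₄) ≈ 2.1
PhCOO⁻: pKₐ(C₆H₅COOH) ≈ 4.2
methoxide: pKₐ(CH₃OH) ≈ 15.5
hydride: pKₐ(H₂) ≈ 36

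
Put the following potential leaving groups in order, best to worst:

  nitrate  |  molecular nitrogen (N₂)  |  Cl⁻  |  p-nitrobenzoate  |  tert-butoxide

molecular nitrogen (N₂) > Cl⁻ > nitrate > p-nitrobenzoate > tert-butoxide

A good leaving group is a weak base: the lower the pKₐ of its conjugate acid, the more readily it departs.
molecular nitrogen (N₂): no meaningful conjugate acid; N₂ departs as an exceptionally stable neutral molecule
Cl⁻: pKₐ(HCl) ≈ -7
nitrate: pKₐ(HNO₃) ≈ -1.3
p-nitrobenzoate: pKₐ(p-nitrobenzoic acid) ≈ 3.4
tert-butoxide: pKₐ(t-BuOH) ≈ 18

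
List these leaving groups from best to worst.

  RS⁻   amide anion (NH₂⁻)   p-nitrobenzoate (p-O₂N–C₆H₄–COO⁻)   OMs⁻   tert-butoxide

OMs⁻: pKₐ(CH₃SO₃H (MsOH)) ≈ -1.9 — resonance-delocalised alkanesulfonate
p-nitrobenzoate (p-O₂N–C₆H₄–COO⁻): pKₐ(p-nitrobenzoic acid) ≈ 3.4 — electron-withdrawing nitro group stabilises the carboxylate
RS⁻: pKₐ(RSH (a thiol)) ≈ 10.5
tert-butoxide: pKₐ(t-BuOH) ≈ 18 — bulky, strongly basic alkoxide
amide anion (NH₂⁻): pKₐ(NH₃) ≈ 38

OMs⁻ > p-nitrobenzoate (p-O₂N–C₆H₄–COO⁻) > RS⁻ > tert-butoxide > amide anion (NH₂⁻)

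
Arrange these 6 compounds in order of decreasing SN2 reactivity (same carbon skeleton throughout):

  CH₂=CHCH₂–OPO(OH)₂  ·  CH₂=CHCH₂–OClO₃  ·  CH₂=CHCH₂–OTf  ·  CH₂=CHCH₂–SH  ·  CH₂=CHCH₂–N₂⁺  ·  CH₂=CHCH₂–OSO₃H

CH₂=CHCH₂–N₂⁺ > CH₂=CHCH₂–OTf > CH₂=CHCH₂–OClO₃ > CH₂=CHCH₂–OSO₃H > CH₂=CHCH₂–OPO(OH)₂ > CH₂=CHCH₂–SH

Same R in every case — rank the leaving groups.
Leaving-group ability tracks the stability of the departed species; conjugate-acid pKₐ is the usual yardstick (lower pKₐ → better LG).
CH₂=CHCH₂–N₂⁺ loses N₂: no meaningful conjugate acid; N₂ departs as an exceptionally stable neutral molecule
CH₂=CHCH₂–OTf loses OTf⁻: pKₐ(CF₃SO₃H (triflic acid)) ≈ -14
CH₂=CHCH₂–OClO₃ loses ClO₄⁻: pKₐ(HClO₄) ≈ -10
CH₂=CHCH₂–OSO₃H loses HSO₄⁻: pKₐ(H₂SO₄) ≈ -3
CH₂=CHCH₂–OPO(OH)₂ loses H₂PO₄⁻: pKₐ(H₃PO₄) ≈ 2.1
CH₂=CHCH₂–SH loses HS⁻: pKₐ(H₂S) ≈ 7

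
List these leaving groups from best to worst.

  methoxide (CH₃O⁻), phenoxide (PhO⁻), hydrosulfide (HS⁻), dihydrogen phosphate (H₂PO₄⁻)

dihydrogen phosphate (H₂PO₄⁻) > hydrosulfide (HS⁻) > phenoxide (PhO⁻) > methoxide (CH₃O⁻)

dihydrogen phosphate (H₂PO₄⁻): pKₐ(H₃PO₄) ≈ 2.1 — moderate base; biological leaving group after further activation
hydrosulfide (HS⁻): pKₐ(H₂S) ≈ 7 — larger and more polarisable than the oxygen analogue
phenoxide (PhO⁻): pKₐ(C₆H₅OH (phenol)) ≈ 10 — resonance into the ring helps, but still a poor LG
methoxide (CH₃O⁻): pKₐ(CH₃OH) ≈ 15.5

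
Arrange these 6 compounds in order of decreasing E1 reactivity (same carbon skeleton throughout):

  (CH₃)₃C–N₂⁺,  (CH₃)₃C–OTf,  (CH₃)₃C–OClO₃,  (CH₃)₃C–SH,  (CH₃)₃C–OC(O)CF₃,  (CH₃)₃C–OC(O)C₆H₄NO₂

Identical carbon frameworks mean the comparison reduces to leaving-group quality.
A good leaving group is a weak base: the lower the pKₐ of its conjugate acid, the more readily it departs.
(CH₃)₃C–N₂⁺ loses N₂: no meaningful conjugate acid; N₂ departs as an exceptionally stable neutral molecule
(CH₃)₃C–OTf loses OTf⁻: pKₐ(CF₃SO₃H (triflic acid)) ≈ -14
(CH₃)₃C–OClO₃ loses ClO₄⁻: pKₐ(HClO₄) ≈ -10
(CH₃)₃C–OC(O)CF₃ loses CF₃COO⁻: pKₐ(CF₃COOH) ≈ 0.2
(CH₃)₃C–OC(O)C₆H₄NO₂ loses p-O₂N–C₆H₄–COO⁻: pKₐ(p-nitrobenzoic acid) ≈ 3.4
(CH₃)₃C–SH loses HS⁻: pKₐ(H₂S) ≈ 7

(CH₃)₃C–N₂⁺ > (CH₃)₃C–OTf > (CH₃)₃C–OClO₃ > (CH₃)₃C–OC(O)CF₃ > (CH₃)₃C–OC(O)C₆H₄NO₂ > (CH₃)₃C–SH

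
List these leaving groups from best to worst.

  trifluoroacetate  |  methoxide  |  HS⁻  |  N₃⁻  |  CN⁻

trifluoroacetate > N₃⁻ > HS⁻ > CN⁻ > methoxide

Leaving-group ability tracks the stability of the departed species; conjugate-acid pKₐ is the usual yardstick (lower pKₐ → better LG).
trifluoroacetate: pKₐ(CF₃COOH) ≈ 0.2
N₃⁻: pKₐ(HN₃) ≈ 4.7
HS⁻: pKₐ(H₂S) ≈ 7
CN⁻: pKₐ(HCN) ≈ 9.2
methoxide: pKₐ(CH₃OH) ≈ 15.5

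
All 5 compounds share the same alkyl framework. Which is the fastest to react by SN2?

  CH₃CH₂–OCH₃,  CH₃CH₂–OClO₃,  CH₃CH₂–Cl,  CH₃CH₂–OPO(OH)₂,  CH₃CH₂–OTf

CH₃CH₂–OTf

The skeletons are identical, so relative rate is governed entirely by leaving-group ability.
A good leaving group is a weak base: the lower the pKₐ of its conjugate acid, the more readily it departs.
CH₃CH₂–OTf loses OTf⁻: pKₐ(CF₃SO₃H (triflic acid)) ≈ -14
CH₃CH₂–OClO₃ loses ClO₄⁻: pKₐ(HClO₄) ≈ -10
CH₃CH₂–Cl loses Cl⁻: pKₐ(HCl) ≈ -7
CH₃CH₂–OPO(OH)₂ loses H₂PO₄⁻: pKₐ(H₃PO₄) ≈ 2.1
CH₃CH₂–OCH₃ loses CH₃O⁻: pKₐ(CH₃OH) ≈ 15.5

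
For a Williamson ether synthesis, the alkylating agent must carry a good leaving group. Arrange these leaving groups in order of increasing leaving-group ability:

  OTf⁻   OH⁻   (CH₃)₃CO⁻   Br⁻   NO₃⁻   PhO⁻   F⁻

Leaving-group ability tracks the stability of the departed species; conjugate-acid pKₐ is the usual yardstick (lower pKₐ → better LG).
OTf⁻: pKₐ(CF₃SO₃H (triflic acid)) ≈ -14
Br⁻: pKₐ(HBr) ≈ -9 — weak base; good leaving group
NO₃⁻: pKₐ(HNO₃) ≈ -1.3 — resonance-delocalised over three oxygens
F⁻: pKₐ(HF) ≈ 3.2 — small and strongly basic; the poor halide leaving group
PhO⁻: pKₐ(C₆H₅OH (phenol)) ≈ 10
OH⁻: pKₐ(H₂O) ≈ 15.7
(CH₃)₃CO⁻: pKₐ(t-BuOH) ≈ 18 — bulky, strongly basic alkoxide
The question asks for worst first, so the sequence is read in increasing leaving-group ability.

(CH₃)₃CO⁻ < OH⁻ < PhO⁻ < F⁻ < NO₃⁻ < Br⁻ < OTf⁻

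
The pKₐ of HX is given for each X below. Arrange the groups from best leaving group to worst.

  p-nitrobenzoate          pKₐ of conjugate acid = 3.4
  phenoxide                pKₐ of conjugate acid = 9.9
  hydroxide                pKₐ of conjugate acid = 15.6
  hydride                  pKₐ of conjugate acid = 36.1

Lower conjugate-acid pKₐ ⇒ weaker base ⇒ better leaving group.
Sorting by the given values: p-nitrobenzoate (3.4), phenoxide (9.9), hydroxide (15.6), hydride (36.1).

p-nitrobenzoate > phenoxide > hydroxide > hydride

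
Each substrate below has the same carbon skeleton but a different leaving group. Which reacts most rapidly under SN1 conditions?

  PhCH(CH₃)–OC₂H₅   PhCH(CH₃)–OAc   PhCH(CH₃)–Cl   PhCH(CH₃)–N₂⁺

PhCH(CH₃)–N₂⁺

Identical carbon frameworks mean the comparison reduces to leaving-group quality.
Leaving-group ability tracks the stability of the departed species; conjugate-acid pKₐ is the usual yardstick (lower pKₐ → better LG).
PhCH(CH₃)–N₂⁺ loses N₂: no meaningful conjugate acid; N₂ departs as an exceptionally stable neutral molecule
PhCH(CH₃)–Cl loses Cl⁻: pKₐ(HCl) ≈ -7
PhCH(CH₃)–OAc loses AcO⁻: pKₐ(CH₃COOH) ≈ 4.8
PhCH(CH₃)–OC₂H₅ loses CH₃CH₂O⁻: pKₐ(CH₃CH₂OH) ≈ 16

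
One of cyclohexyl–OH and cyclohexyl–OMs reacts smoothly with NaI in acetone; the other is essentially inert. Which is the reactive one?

cyclohexyl–OMs

From cyclohexyl–OH the departing group would be OH⁻ (pKₐ(H₂O) ≈ 15.7). Strong base; essentially never leaves without prior activation.
From cyclohexyl–OMs the leaving group is OMs⁻ (pKₐ(CH₃SO₃H (MsOH)) ≈ -1.9). Resonance-delocalised alkanesulfonate.
(In practice cyclohexyl–OMs is made from cyclohexyl–OH by treatment with MsCl / Et₃N, converting the hydroxyl into a mesylate.)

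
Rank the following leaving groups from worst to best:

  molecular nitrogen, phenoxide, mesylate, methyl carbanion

A good leaving group is a weak base: the lower the pKₐ of its conjugate acid, the more readily it departs.
molecular nitrogen: no meaningful conjugate acid; N₂ departs as an exceptionally stable neutral molecule
mesylate: pKₐ(CH₃SO₃H (MsOH)) ≈ -1.9
phenoxide: pKₐ(C₆H₅OH (phenol)) ≈ 10 — resonance into the ring helps, but still a poor LG
methyl carbanion: pKₐ(CH₄) ≈ 48 — unstabilised carbanion; the worst conceivable leaving group
Listed from poorest to best leaving group as asked.

methyl carbanion < phenoxide < mesylate < molecular nitrogen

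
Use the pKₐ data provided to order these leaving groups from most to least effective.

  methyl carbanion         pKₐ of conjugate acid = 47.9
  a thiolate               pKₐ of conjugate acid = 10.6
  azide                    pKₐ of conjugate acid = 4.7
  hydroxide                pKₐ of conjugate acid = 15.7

Lower conjugate-acid pKₐ ⇒ weaker base ⇒ better leaving group.
Sorting by the given values: azide (4.7), a thiolate (10.6), hydroxide (15.7), methyl carbanion (47.9).

azide > a thiolate > hydroxide > methyl carbanion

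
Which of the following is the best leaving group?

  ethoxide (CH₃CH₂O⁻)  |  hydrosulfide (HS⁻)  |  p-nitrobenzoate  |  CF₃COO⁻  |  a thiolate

CF₃COO⁻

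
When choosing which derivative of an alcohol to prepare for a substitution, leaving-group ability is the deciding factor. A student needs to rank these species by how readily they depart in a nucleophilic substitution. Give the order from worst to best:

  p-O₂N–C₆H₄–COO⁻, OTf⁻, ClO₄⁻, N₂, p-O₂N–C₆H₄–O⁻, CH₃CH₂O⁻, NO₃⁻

Rank by basicity of the departing species: weakest base leaves most easily.
N₂: no meaningful conjugate acid; N₂ departs as an exceptionally stable neutral molecule
OTf⁻: pKₐ(CF₃SO₃H (triflic acid)) ≈ -14
ClO₄⁻: pKₐ(HClO₄) ≈ -10
NO₃⁻: pKₐ(HNO₃) ≈ -1.3 — resonance-delocalised over three oxygens
p-O₂N–C₆H₄–COO⁻: pKₐ(p-nitrobenzoic acid) ≈ 3.4 — electron-withdrawing nitro group stabilises the carboxylate
p-O₂N–C₆H₄–O⁻: pKₐ(p-nitrophenol) ≈ 7.2
CH₃CH₂O⁻: pKₐ(CH₃CH₂OH) ≈ 16 — strong base; alkoxides do not leave unassisted
Reversing gives the worst-to-best order requested.

CH₃CH₂O⁻ < p-O₂N–C₆H₄–O⁻ < p-O₂N–C₆H₄–COO⁻ < NO₃⁻ < ClO₄⁻ < OTf⁻ < N₂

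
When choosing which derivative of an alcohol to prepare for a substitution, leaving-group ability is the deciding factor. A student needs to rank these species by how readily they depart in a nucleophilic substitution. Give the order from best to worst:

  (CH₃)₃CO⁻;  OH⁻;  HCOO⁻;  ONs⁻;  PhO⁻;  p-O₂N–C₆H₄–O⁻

ONs⁻ > HCOO⁻ > p-O₂N–C₆H₄–O⁻ > PhO⁻ > OH⁻ > (CH₃)₃CO⁻

ONs⁻: pKₐ(p-O₂NC₆H₄SO₃H) ≈ -3.5
HCOO⁻: pKₐ(HCOOH) ≈ 3.8
p-O₂N–C₆H₄–O⁻: pKₐ(p-nitrophenol) ≈ 7.2
PhO⁻: pKₐ(C₆H₅OH (phenol)) ≈ 10
OH⁻: pKₐ(H₂O) ≈ 15.7
(CH₃)₃CO⁻: pKₐ(t-BuOH) ≈ 18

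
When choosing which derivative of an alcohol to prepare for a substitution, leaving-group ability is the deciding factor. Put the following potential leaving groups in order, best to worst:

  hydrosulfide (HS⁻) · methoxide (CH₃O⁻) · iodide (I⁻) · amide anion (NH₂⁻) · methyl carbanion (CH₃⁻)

iodide (I⁻) > hydrosulfide (HS⁻) > methoxide (CH₃O⁻) > amide anion (NH₂⁻) > methyl carbanion (CH₃⁻)

Leaving-group ability tracks the stability of the departed species; conjugate-acid pKₐ is the usual yardstick (lower pKₐ → better LG).
iodide (I⁻): pKₐ(HI) ≈ -10
hydrosulfide (HS⁻): pKₐ(H₂S) ≈ 7
methoxide (CH₃O⁻): pKₐ(CH₃OH) ≈ 15.5
amide anion (NH₂⁻): pKₐ(NH₃) ≈ 38
methyl carbanion (CH₃⁻): pKₐ(CH₄) ≈ 48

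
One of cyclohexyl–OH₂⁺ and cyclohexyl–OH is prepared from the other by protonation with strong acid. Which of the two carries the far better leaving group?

cyclohexyl–OH₂⁺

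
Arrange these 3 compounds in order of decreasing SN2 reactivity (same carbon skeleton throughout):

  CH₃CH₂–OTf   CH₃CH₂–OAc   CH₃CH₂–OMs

CH₃CH₂–OTf > CH₃CH₂–OMs > CH₃CH₂–OAc

Identical carbon frameworks mean the comparison reduces to leaving-group quality.
Rank by basicity of the departing species: weakest base leaves most easily.
CH₃CH₂–OTf loses OTf⁻: pKₐ(CF₃SO₃H (triflic acid)) ≈ -14
CH₃CH₂–OMs loses OMs⁻: pKₐ(CH₃SO₃H (MsOH)) ≈ -1.9
CH₃CH₂–OAc loses AcO⁻: pKₐ(CH₃COOH) ≈ 4.8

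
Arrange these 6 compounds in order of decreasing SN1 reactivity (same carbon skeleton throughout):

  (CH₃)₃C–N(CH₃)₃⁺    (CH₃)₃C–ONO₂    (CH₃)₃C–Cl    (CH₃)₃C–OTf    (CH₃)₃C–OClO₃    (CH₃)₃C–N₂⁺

(CH₃)₃C–N₂⁺ > (CH₃)₃C–OTf > (CH₃)₃C–OClO₃ > (CH₃)₃C–Cl > (CH₃)₃C–ONO₂ > (CH₃)₃C–N(CH₃)₃⁺

Identical carbon frameworks mean the comparison reduces to leaving-group quality.
The more stable X⁻ (or X) is on its own — i.e. the weaker a base it is — the better a leaving group it makes.
(CH₃)₃C–N₂⁺ loses N₂: no meaningful conjugate acid; N₂ departs as an exceptionally stable neutral molecule
(CH₃)₃C–OTf loses OTf⁻: pKₐ(CF₃SO₃H (triflic acid)) ≈ -14
(CH₃)₃C–OClO₃ loses ClO₄⁻: pKₐ(HClO₄) ≈ -10
(CH₃)₃C–Cl loses Cl⁻: pKₐ(HCl) ≈ -7
(CH₃)₃C–ONO₂ loses NO₃⁻: pKₐ(HNO₃) ≈ -1.3
(CH₃)₃C–N(CH₃)₃⁺ loses NR'₃: pKₐ(R'₃NH⁺) ≈ 10.7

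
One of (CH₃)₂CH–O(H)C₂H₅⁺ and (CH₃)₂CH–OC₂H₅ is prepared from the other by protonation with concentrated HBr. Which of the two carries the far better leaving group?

(CH₃)₂CH–O(H)C₂H₅⁺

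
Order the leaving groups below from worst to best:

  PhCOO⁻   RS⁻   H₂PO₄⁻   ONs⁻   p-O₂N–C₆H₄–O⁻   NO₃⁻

RS⁻ < p-O₂N–C₆H₄–O⁻ < PhCOO⁻ < H₂PO₄⁻ < NO₃⁻ < ONs⁻

Leaving-group ability tracks the stability of the departed species; conjugate-acid pKₐ is the usual yardstick (lower pKₐ → better LG).
ONs⁻: pKₐ(p-O₂NC₆H₄SO₃H) ≈ -3.5
NO₃⁻: pKₐ(HNO₃) ≈ -1.3
H₂PO₄⁻: pKₐ(H₃PO₄) ≈ 2.1
PhCOO⁻: pKₐ(C₆H₅COOH) ≈ 4.2
p-O₂N–C₆H₄–O⁻: pKₐ(p-nitrophenol) ≈ 7.2
RS⁻: pKₐ(RSH (a thiol)) ≈ 10.5
Reversing gives the worst-to-best order requested.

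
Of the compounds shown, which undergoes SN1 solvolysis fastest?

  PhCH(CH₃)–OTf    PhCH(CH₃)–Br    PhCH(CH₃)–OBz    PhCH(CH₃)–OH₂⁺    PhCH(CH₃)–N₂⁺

PhCH(CH₃)–N₂⁺

With the same alkyl group throughout, only the leaving group differentiates the rates.
The more stable X⁻ (or X) is on its own — i.e. the weaker a base it is — the better a leaving group it makes.
PhCH(CH₃)–N₂⁺ loses N₂: no meaningful conjugate acid; N₂ departs as an exceptionally stable neutral molecule
PhCH(CH₃)–OTf loses OTf⁻: pKₐ(CF₃SO₃H (triflic acid)) ≈ -14
PhCH(CH₃)–Br loses Br⁻: pKₐ(HBr) ≈ -9
PhCH(CH₃)–OH₂⁺ loses H₂O: pKₐ(H₃O⁺) ≈ -1.7
PhCH(CH₃)–OBz loses PhCOO⁻: pKₐ(C₆H₅COOH) ≈ 4.2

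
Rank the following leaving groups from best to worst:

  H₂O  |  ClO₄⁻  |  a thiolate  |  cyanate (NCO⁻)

ClO₄⁻ > H₂O > cyanate (NCO⁻) > a thiolate

A good leaving group is a weak base: the lower the pKₐ of its conjugate acid, the more readily it departs.
ClO₄⁻: pKₐ(HClO₄) ≈ -10 — extremely weak base; rarely used for safety reasons
H₂O: pKₐ(H₃O⁺) ≈ -1.7 — neutral; leaves from a protonated alcohol (R–OH₂⁺)
cyanate (NCO⁻): pKₐ(HOCN) ≈ 3.5 — resonance between N and O
a thiolate: pKₐ(RSH (a thiol)) ≈ 10.5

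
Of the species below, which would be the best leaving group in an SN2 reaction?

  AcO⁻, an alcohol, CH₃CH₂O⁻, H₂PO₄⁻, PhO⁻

an alcohol

The more stable X⁻ (or X) is on its own — i.e. the weaker a base it is — the better a leaving group it makes.
an alcohol: pKₐ(R'OH₂⁺) ≈ -2.4
H₂PO₄⁻: pKₐ(H₃PO₄) ≈ 2.1
AcO⁻: pKₐ(CH₃COOH) ≈ 4.8
PhO⁻: pKₐ(C₆H₅OH (phenol)) ≈ 10
CH₃CH₂O⁻: pKₐ(CH₃CH₂OH) ≈ 16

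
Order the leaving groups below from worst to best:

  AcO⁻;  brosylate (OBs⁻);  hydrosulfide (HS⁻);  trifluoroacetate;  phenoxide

phenoxide < hydrosulfide (HS⁻) < AcO⁻ < trifluoroacetate < brosylate (OBs⁻)

Rank by basicity of the departing species: weakest base leaves most easily.
brosylate (OBs⁻): pKₐ(p-BrC₆H₄SO₃H) ≈ -2.8
trifluoroacetate: pKₐ(CF₃COOH) ≈ 0.2
AcO⁻: pKₐ(CH₃COOH) ≈ 4.8
hydrosulfide (HS⁻): pKₐ(H₂S) ≈ 7
phenoxide: pKₐ(C₆H₅OH (phenol)) ≈ 10
Listed from poorest to best leaving group as asked.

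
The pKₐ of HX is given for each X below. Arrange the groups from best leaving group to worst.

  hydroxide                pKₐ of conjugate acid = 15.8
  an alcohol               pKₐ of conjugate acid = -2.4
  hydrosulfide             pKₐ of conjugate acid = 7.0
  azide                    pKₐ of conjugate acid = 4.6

an alcohol > azide > hydrosulfide > hydroxide

Lower conjugate-acid pKₐ ⇒ weaker base ⇒ better leaving group.
Sorting by the given values: an alcohol (-2.4), azide (4.6), hydrosulfide (7.0), hydroxide (15.8).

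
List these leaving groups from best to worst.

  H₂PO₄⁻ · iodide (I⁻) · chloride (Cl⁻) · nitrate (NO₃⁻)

iodide (I⁻): pKₐ(HI) ≈ -10
chloride (Cl⁻): pKₐ(HCl) ≈ -7 — moderately weak base
nitrate (NO₃⁻): pKₐ(HNO₃) ≈ -1.3 — resonance-delocalised over three oxygens
H₂PO₄⁻: pKₐ(H₃PO₄) ≈ 2.1

iodide (I⁻) > chloride (Cl⁻) > nitrate (NO₃⁻) > H₂PO₄⁻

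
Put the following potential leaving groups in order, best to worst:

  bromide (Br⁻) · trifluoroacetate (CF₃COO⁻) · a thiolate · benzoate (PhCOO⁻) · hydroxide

Rank by basicity of the departing species: weakest base leaves most easily.
bromide (Br⁻): pKₐ(HBr) ≈ -9
trifluoroacetate (CF₃COO⁻): pKₐ(CF₃COOH) ≈ 0.2
benzoate (PhCOO⁻): pKₐ(C₆H₅COOH) ≈ 4.2
a thiolate: pKₐ(RSH (a thiol)) ≈ 10.5
hydroxide: pKₐ(H₂O) ≈ 15.7

bromide (Br⁻) > trifluoroacetate (CF₃COO⁻) > benzoate (PhCOO⁻) > a thiolate > hydroxide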